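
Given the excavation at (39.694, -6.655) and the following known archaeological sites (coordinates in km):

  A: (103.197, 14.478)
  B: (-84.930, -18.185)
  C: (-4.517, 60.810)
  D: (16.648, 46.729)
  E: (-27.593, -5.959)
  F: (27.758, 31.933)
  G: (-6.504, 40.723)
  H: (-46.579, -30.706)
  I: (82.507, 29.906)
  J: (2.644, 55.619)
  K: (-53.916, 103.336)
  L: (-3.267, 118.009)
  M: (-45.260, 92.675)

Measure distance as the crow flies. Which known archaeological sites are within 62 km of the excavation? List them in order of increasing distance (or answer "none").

F, I, D

Distances from (39.694, -6.655):
A: 66.927 km
B: 125.156 km
C: 80.661 km
D: 58.146 km
E: 67.291 km
F: 40.392 km
G: 66.173 km
H: 89.563 km
I: 56.300 km
J: 72.462 km
K: 144.433 km
L: 131.859 km
M: 130.704 km
Threshold 62 km: F (40.392 km), I (56.300 km), D (58.146 km) are within range.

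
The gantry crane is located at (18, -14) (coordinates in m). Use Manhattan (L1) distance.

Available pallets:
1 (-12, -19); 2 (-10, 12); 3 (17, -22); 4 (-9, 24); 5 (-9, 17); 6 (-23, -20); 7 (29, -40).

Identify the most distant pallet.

4

Distances from (18, -14):
1: 35 m
2: 54 m
3: 9 m
4: 65 m
5: 58 m
6: 47 m
7: 37 m
Maximum: 4 at 65 m.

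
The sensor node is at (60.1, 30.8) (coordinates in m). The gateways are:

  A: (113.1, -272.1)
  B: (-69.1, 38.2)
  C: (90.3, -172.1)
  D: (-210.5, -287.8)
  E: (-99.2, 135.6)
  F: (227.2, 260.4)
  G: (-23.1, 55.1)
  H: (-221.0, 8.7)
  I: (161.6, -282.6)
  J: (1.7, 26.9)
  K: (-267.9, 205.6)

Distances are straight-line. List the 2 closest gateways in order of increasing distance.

Distances from (60.1, 30.8):
A: √((53.0)² + (-302.9)²) = √(2809.000 + 91748.410) = 307.5 m
B: √((-129.2)² + (7.4)²) = √(16692.640 + 54.760) = 129.4 m
C: √((30.2)² + (-202.9)²) = √(912.040 + 41168.410) = 205.1 m
D: √((-270.6)² + (-318.6)²) = √(73224.360 + 101505.960) = 418.0 m
E: √((-159.3)² + (104.8)²) = √(25376.490 + 10983.040) = 190.7 m
F: √((167.1)² + (229.6)²) = √(27922.410 + 52716.160) = 284.0 m
G: √((-83.2)² + (24.3)²) = √(6922.240 + 590.490) = 86.7 m
H: √((-281.1)² + (-22.1)²) = √(79017.210 + 488.410) = 282.0 m
I: √((101.5)² + (-313.4)²) = √(10302.250 + 98219.560) = 329.4 m
J: √((-58.4)² + (-3.9)²) = √(3410.560 + 15.210) = 58.5 m
K: √((-328.0)² + (174.8)²) = √(107584.000 + 30555.040) = 371.7 m
Sorted: J (58.5 m) < G (86.7 m) < B (129.4 m) < E (190.7 m) < …

J, G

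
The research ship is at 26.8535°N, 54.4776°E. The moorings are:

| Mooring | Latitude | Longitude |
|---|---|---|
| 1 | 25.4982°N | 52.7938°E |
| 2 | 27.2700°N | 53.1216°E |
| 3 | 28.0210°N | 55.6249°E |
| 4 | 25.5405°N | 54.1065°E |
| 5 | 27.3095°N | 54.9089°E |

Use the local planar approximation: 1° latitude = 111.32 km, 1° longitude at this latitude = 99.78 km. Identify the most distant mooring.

1

Distances from 26.8535°N, 54.4776°E:
1: 225.8087 km
2: 143.0253 km
3: 173.1944 km
4: 150.7805 km
5: 66.5492 km
Maximum: 1 at 225.8087 km.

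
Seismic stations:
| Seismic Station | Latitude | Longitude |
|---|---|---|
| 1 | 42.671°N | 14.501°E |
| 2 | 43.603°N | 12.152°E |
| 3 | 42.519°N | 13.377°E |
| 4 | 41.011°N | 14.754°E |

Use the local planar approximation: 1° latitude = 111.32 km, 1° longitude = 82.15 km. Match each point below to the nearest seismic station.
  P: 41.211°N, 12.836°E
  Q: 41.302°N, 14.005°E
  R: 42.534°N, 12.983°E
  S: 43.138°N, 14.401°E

P→3; Q→4; R→3; S→1

P at 41.211°N, 12.836°E:
  1: 212.424 km
  2: 272.142 km
  3: 152.238 km
  4: 159.129 km
  → nearest: 3 (152.238 km)
Q at 41.302°N, 14.005°E:
  1: 157.750 km
  2: 297.966 km
  3: 144.967 km
  4: 69.537 km
  → nearest: 4 (69.537 km)
R at 42.534°N, 12.983°E:
  1: 125.633 km
  2: 137.192 km
  3: 32.410 km
  4: 223.407 km
  → nearest: 3 (32.410 km)
S at 43.138°N, 14.401°E:
  1: 52.632 km
  2: 191.870 km
  3: 108.741 km
  4: 238.547 km
  → nearest: 1 (52.632 km)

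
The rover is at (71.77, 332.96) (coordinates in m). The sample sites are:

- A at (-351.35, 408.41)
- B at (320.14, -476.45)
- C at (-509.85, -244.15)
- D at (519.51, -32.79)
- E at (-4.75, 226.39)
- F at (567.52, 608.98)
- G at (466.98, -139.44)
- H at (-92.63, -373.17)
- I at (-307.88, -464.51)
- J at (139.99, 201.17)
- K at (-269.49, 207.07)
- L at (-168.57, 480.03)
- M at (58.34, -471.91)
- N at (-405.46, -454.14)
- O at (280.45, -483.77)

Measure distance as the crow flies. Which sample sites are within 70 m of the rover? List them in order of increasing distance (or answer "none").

none

Distances from (71.77, 332.96):
A: 429.79 m
B: 846.66 m
C: 819.35 m
D: 578.14 m
E: 131.20 m
F: 567.41 m
G: 615.92 m
H: 725.02 m
I: 883.23 m
J: 148.40 m
K: 363.74 m
L: 281.77 m
M: 804.98 m
N: 920.48 m
O: 842.97 m
Threshold 70 m: none within range.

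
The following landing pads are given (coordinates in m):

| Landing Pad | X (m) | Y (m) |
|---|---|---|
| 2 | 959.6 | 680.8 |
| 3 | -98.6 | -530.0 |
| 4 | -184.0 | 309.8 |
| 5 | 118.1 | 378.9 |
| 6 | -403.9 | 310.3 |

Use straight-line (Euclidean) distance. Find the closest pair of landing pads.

Pairwise distances:
4–6: 219.90 m
4–5: 309.90 m
5–6: 526.49 m
3–4: 844.13 m
2–5: 894.02 m
3–6: 894.04 m
3–5: 934.38 m
2–4: 1202.27 m
2–6: 1412.94 m
2–3: 1608.05 m
Closest pair: 4–6 at 219.90 m.

4 and 6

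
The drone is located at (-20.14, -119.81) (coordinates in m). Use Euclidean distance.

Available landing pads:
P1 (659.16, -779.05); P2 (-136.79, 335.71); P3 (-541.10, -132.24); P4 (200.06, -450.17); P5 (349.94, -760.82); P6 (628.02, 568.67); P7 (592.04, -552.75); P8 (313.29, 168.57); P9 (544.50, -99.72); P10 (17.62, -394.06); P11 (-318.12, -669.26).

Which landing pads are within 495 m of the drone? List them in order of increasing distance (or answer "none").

P10, P4, P8, P2

Distances from (-20.14, -119.81):
P1: √((679.30)² + (-659.24)²) = √(461448.4900 + 434597.3776) = 946.60 m
P2: √((-116.65)² + (455.52)²) = √(13607.2225 + 207498.4704) = 470.22 m
P3: √((-520.96)² + (-12.43)²) = √(271399.3216 + 154.5049) = 521.11 m
P4: √((220.20)² + (-330.36)²) = √(48488.0400 + 109137.7296) = 397.02 m
P5: √((370.08)² + (-641.01)²) = √(136959.2064 + 410893.8201) = 740.17 m
P6: √((648.16)² + (688.48)²) = √(420111.3856 + 474004.7104) = 945.58 m
P7: √((612.18)² + (-432.94)²) = √(374764.3524 + 187437.0436) = 749.80 m
P8: √((333.43)² + (288.38)²) = √(111175.5649 + 83163.0244) = 440.84 m
P9: √((564.64)² + (20.09)²) = √(318818.3296 + 403.6081) = 565.00 m
P10: √((37.76)² + (-274.25)²) = √(1425.8176 + 75213.0625) = 276.84 m
P11: √((-297.98)² + (-549.45)²) = √(88792.0804 + 301895.3025) = 625.05 m
Threshold 495 m: P10 (276.84 m), P4 (397.02 m), P8 (440.84 m), P2 (470.22 m) are within range.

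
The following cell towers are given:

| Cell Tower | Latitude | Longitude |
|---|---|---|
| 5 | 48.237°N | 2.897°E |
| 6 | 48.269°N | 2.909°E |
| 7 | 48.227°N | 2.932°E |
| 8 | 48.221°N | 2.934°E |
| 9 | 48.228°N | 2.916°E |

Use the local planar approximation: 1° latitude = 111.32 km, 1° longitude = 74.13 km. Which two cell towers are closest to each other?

Pairwise distances:
7–8: √((-0.006·111.32)² + (0.002·74.13)²) = √(0.44612 + 0.02198) = 0.684 km
7–9: √((0.001·111.32)² + (-0.016·74.13)²) = √(0.01239 + 1.40679) = 1.191 km
8–9: √((0.007·111.32)² + (-0.018·74.13)²) = √(0.60721 + 1.78046) = 1.545 km
5–9: √((-0.009·111.32)² + (0.019·74.13)²) = √(1.00376 + 1.98379) = 1.728 km
5–7: √((-0.010·111.32)² + (0.035·74.13)²) = √(1.23921 + 6.73169) = 2.823 km
5–8: √((-0.016·111.32)² + (0.037·74.13)²) = √(3.17239 + 7.52301) = 3.270 km
5–6: √((0.032·111.32)² + (0.012·74.13)²) = √(12.68955 + 0.79132) = 3.672 km
6–9: √((-0.041·111.32)² + (0.007·74.13)²) = √(20.83119 + 0.26927) = 4.594 km
6–7: √((-0.042·111.32)² + (0.023·74.13)²) = √(21.85974 + 2.90699) = 4.977 km
6–8: √((-0.048·111.32)² + (0.025·74.13)²) = √(28.55150 + 3.43454) = 5.656 km
Closest pair: 7–8 at 0.684 km.

7 and 8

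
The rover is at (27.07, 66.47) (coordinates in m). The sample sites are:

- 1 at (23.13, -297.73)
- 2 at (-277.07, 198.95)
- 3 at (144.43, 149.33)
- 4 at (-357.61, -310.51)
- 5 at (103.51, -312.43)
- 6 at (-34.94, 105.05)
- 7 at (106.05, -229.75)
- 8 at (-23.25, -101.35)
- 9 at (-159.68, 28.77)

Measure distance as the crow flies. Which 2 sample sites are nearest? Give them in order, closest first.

6, 3

Distances from (27.07, 66.47):
1: √((-3.94)² + (-364.20)²) = √(15.5236 + 132641.6400) = 364.22 m
2: √((-304.14)² + (132.48)²) = √(92501.1396 + 17550.9504) = 331.74 m
3: √((117.36)² + (82.86)²) = √(13773.3696 + 6865.7796) = 143.66 m
4: √((-384.68)² + (-376.98)²) = √(147978.7024 + 142113.9204) = 538.60 m
5: √((76.44)² + (-378.90)²) = √(5843.0736 + 143565.2100) = 386.53 m
6: √((-62.01)² + (38.58)²) = √(3845.2401 + 1488.4164) = 73.03 m
7: √((78.98)² + (-296.22)²) = √(6237.8404 + 87746.2884) = 306.57 m
8: √((-50.32)² + (-167.82)²) = √(2532.1024 + 28163.5524) = 175.20 m
9: √((-186.75)² + (-37.70)²) = √(34875.5625 + 1421.2900) = 190.52 m
Sorted: 6 (73.03 m) < 3 (143.66 m) < 8 (175.20 m) < 9 (190.52 m) < …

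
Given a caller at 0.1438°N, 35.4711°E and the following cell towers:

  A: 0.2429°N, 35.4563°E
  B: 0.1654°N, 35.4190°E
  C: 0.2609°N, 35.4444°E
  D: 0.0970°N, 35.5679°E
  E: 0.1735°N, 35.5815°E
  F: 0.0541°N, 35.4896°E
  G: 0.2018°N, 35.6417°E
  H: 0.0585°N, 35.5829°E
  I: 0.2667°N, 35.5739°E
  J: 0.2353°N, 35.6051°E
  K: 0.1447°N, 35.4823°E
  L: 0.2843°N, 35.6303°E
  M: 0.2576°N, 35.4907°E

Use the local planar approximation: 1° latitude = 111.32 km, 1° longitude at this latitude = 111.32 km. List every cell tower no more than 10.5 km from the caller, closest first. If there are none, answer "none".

K, B, F

Distances from 0.1438°N, 35.4711°E:
A: 11.1542 km
B: 6.2785 km
C: 13.3701 km
D: 11.9691 km
E: 12.7267 km
F: 10.1956 km
G: 20.0587 km
H: 15.6544 km
I: 17.8363 km
J: 18.0628 km
K: 1.2508 km
L: 23.6368 km
M: 12.8547 km
Threshold 10.5 km: K (1.2508 km), B (6.2785 km), F (10.1956 km) are within range.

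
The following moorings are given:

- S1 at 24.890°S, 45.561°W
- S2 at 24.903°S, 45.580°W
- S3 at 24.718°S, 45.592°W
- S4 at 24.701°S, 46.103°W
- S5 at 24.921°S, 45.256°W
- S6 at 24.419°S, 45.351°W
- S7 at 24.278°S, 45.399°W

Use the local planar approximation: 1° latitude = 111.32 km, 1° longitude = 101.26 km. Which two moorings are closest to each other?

Pairwise distances:
S1–S2: 2.407 km
S6–S7: 16.431 km
S1–S3: 19.403 km
S2–S3: 20.630 km
S1–S5: 31.076 km
S2–S5: 32.869 km
S3–S5: 40.844 km
S3–S6: 41.272 km
S3–S4: 51.778 km
S3–S7: 52.736 km
S1–S6: 56.580 km
S5–S6: 56.705 km
S2–S4: 57.535 km
S2–S6: 58.657 km
S1–S4: 58.778 km
S1–S7: 70.075 km
S2–S7: 71.949 km
S5–S7: 73.029 km
S4–S6: 82.365 km
S4–S7: 85.435 km
S4–S5: 89.195 km
Closest pair: S1–S2 at 2.407 km.

S1 and S2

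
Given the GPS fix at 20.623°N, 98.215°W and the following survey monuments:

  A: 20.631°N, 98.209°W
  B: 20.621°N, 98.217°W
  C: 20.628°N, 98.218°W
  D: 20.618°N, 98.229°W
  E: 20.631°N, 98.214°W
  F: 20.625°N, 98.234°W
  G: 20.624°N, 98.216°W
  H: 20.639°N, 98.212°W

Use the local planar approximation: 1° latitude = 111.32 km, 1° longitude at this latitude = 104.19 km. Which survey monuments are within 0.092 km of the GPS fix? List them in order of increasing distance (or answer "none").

Distances from 20.623°N, 98.215°W:
A: √((0.008·111.32)² + (0.006·104.19)²) = √(0.79310 + 0.39080) = 1.088 km
B: √((-0.002·111.32)² + (-0.002·104.19)²) = √(0.04957 + 0.04342) = 0.305 km
C: √((0.005·111.32)² + (-0.003·104.19)²) = √(0.30980 + 0.09770) = 0.638 km
D: √((-0.005·111.32)² + (-0.014·104.19)²) = √(0.30980 + 2.12769) = 1.561 km
E: √((0.008·111.32)² + (0.001·104.19)²) = √(0.79310 + 0.01086) = 0.897 km
F: √((0.002·111.32)² + (-0.019·104.19)²) = √(0.04957 + 3.91886) = 1.992 km
G: √((0.001·111.32)² + (-0.001·104.19)²) = √(0.01239 + 0.01086) = 0.152 km
H: √((0.016·111.32)² + (0.003·104.19)²) = √(3.17239 + 0.09770) = 1.808 km
Threshold 0.092 km: none within range.

none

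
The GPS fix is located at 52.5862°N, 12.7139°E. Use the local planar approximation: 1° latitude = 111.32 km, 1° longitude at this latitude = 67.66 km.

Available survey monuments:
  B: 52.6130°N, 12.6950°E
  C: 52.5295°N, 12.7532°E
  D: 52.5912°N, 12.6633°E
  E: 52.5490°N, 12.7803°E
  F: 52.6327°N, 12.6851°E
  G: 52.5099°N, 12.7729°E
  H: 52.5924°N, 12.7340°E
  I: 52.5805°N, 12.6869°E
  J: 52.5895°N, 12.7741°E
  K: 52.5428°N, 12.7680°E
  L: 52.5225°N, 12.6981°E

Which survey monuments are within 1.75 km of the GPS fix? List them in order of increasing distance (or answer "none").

H

Distances from 52.5862°N, 12.7139°E:
B: √((0.0268·111.32)² + (-0.0189·67.66)²) = √(8.900532 + 1.635263) = 3.2459 km
C: √((-0.0567·111.32)² + (0.0393·67.66)²) = √(39.839375 + 7.070483) = 6.8491 km
D: √((0.0050·111.32)² + (-0.0506·67.66)²) = √(0.309804 + 11.721010) = 3.4685 km
E: √((-0.0372·111.32)² + (0.0664·67.66)²) = √(17.148742 + 20.183670) = 6.1100 km
F: √((0.0465·111.32)² + (-0.0288·67.66)²) = √(26.794910 + 3.797073) = 5.5310 km
G: √((-0.0763·111.32)² + (0.0590·67.66)²) = √(72.143211 + 15.935585) = 9.3850 km
H: √((0.0062·111.32)² + (0.0201·67.66)²) = √(0.476354 + 1.849508) = 1.5251 km
I: √((-0.0057·111.32)² + (-0.0270·67.66)²) = √(0.402621 + 3.337271) = 1.9339 km
J: √((0.0033·111.32)² + (0.0602·67.66)²) = √(0.134950 + 16.590404) = 4.0897 km
K: √((-0.0434·111.32)² + (0.0541·67.66)²) = √(23.341344 + 13.398572) = 6.0613 km
L: √((-0.0637·111.32)² + (-0.0158·67.66)²) = √(50.283472 + 1.142821) = 7.1712 km
Threshold 1.75 km: H (1.5251 km) is within range.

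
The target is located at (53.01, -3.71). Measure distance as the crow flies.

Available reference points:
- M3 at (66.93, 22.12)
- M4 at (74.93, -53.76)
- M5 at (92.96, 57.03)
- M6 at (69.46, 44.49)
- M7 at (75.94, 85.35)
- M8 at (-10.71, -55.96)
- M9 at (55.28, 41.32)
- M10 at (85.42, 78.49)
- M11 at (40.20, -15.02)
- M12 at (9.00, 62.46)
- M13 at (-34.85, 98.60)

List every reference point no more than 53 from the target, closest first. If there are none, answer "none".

Distances from (53.01, -3.71):
M3: 29.34
M4: 54.64
M5: 72.70
M6: 50.93
M7: 91.96
M8: 82.40
M9: 45.09
M10: 88.36
M11: 17.09
M12: 79.47
M13: 134.86
Threshold 53: M11 (17.09), M3 (29.34), M9 (45.09), M6 (50.93) are within range.

M11, M3, M9, M6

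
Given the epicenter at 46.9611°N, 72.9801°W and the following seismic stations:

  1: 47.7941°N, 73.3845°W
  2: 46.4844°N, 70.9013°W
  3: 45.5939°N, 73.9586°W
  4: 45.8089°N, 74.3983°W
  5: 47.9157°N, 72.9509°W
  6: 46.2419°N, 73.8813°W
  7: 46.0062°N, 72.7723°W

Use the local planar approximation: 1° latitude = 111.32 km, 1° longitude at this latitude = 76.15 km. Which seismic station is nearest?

1

Distances from 46.9611°N, 72.9801°W:
1: √((0.8330·111.32)² + (-0.4044·76.15)²) = √(8598.771298 + 948.335720) = 97.7093 km
2: √((-0.4767·111.32)² + (2.0788·76.15)²) = √(2816.026252 + 25059.086292) = 166.9584 km
3: √((-1.3672·111.32)² + (-0.9785·76.15)²) = √(23163.836708 + 5552.153638) = 169.4579 km
4: √((-1.1522·111.32)² + (-1.4182·76.15)²) = √(16451.372543 + 11663.120897) = 167.6738 km
5: √((0.9546·111.32)² + (0.0292·76.15)²) = √(11292.478058 + 4.944308) = 106.2893 km
6: √((-0.7192·111.32)² + (-0.9012·76.15)²) = √(6409.818803 + 4709.580032) = 105.4486 km
7: √((-0.9549·111.32)² + (0.2078·76.15)²) = √(11299.576897 + 250.398027) = 107.4708 km
Minimum: 1 at 97.7093 km.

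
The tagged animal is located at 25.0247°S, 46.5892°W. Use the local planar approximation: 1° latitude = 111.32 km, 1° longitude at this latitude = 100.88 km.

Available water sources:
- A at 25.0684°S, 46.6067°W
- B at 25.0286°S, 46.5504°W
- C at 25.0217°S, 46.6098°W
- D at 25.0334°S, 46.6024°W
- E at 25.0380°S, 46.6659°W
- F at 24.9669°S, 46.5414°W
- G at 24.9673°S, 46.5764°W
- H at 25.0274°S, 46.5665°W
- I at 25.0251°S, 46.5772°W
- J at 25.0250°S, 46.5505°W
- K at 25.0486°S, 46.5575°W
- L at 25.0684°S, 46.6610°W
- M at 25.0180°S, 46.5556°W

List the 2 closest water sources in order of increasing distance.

Distances from 25.0247°S, 46.5892°W:
A: √((-0.0437·111.32)² + (-0.0175·100.88)²) = √(23.665150 + 3.116637) = 5.1751 km
B: √((-0.0039·111.32)² + (0.0388·100.88)²) = √(0.188484 + 15.320523) = 3.9381 km
C: √((0.0030·111.32)² + (-0.0206·100.88)²) = √(0.111529 + 4.318616) = 2.1048 km
D: √((-0.0087·111.32)² + (-0.0132·100.88)²) = √(0.937961 + 1.773201) = 1.6466 km
E: √((-0.0133·111.32)² + (-0.0767·100.88)²) = √(2.192046 + 59.868844) = 7.8779 km
F: √((0.0578·111.32)² + (0.0478·100.88)²) = √(41.400165 + 23.252301) = 8.0407 km
G: √((0.0574·111.32)² + (0.0128·100.88)²) = √(40.829135 + 1.667363) = 6.5189 km
H: √((-0.0027·111.32)² + (0.0227·100.88)²) = √(0.090339 + 5.243990) = 2.3096 km
I: √((-0.0004·111.32)² + (0.0120·100.88)²) = √(0.001983 + 1.465456) = 1.2114 km
J: √((-0.0003·111.32)² + (0.0387·100.88)²) = √(0.001115 + 15.241653) = 3.9042 km
K: √((-0.0239·111.32)² + (0.0317·100.88)²) = √(7.078516 + 10.226539) = 4.1599 km
L: √((-0.0437·111.32)² + (-0.0718·100.88)²) = √(23.665150 + 52.463714) = 8.7252 km
M: √((0.0067·111.32)² + (0.0336·100.88)²) = √(0.556283 + 11.489171) = 3.4707 km
Sorted: I (1.2114 km) < D (1.6466 km) < C (2.1048 km) < H (2.3096 km) < …

I, D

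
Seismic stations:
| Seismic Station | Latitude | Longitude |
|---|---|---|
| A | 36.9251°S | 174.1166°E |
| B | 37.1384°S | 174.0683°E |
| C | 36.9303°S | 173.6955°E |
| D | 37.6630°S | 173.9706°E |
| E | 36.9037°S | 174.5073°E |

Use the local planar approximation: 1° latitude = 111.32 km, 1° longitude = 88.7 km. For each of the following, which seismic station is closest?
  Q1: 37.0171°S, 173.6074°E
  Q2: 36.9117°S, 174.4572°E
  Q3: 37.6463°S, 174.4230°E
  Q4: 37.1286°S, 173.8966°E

Q1 at 37.0171°S, 173.6074°E:
  A: √((0.0920·111.32)² + (0.5092·88.7)²) = √(104.887093 + 2039.971169) = 46.3126 km
  B: √((-0.1213·111.32)² + (0.4609·88.7)²) = √(182.334142 + 1671.324024) = 43.0541 km
  C: √((0.0868·111.32)² + (0.0881·88.7)²) = √(93.365375 + 61.065941) = 12.4270 km
  D: √((-0.6459·111.32)² + (0.3632·88.7)²) = √(5169.838357 + 1037.860347) = 78.7890 km
  E: √((0.1134·111.32)² + (0.8999·88.7)²) = √(159.357499 + 6371.412794) = 80.8132 km
  → nearest: C (12.4270 km)
Q2 at 36.9117°S, 174.4572°E:
  A: √((-0.0134·111.32)² + (-0.3406·88.7)²) = √(2.225133 + 912.717814) = 30.2480 km
  B: √((-0.2267·111.32)² + (-0.3889·88.7)²) = √(636.868011 + 1189.934691) = 42.7411 km
  C: √((-0.0186·111.32)² + (-0.7617·88.7)²) = √(4.287186 + 4564.730593) = 67.5945 km
  D: √((-0.7513·111.32)² + (-0.4866·88.7)²) = √(6994.765720 + 1862.908176) = 94.1152 km
  E: √((0.0080·111.32)² + (0.0501·88.7)²) = √(0.793097 + 19.747981) = 4.5322 km
  → nearest: E (4.5322 km)
Q3 at 37.6463°S, 174.4230°E:
  A: √((0.7212·111.32)² + (-0.3064·88.7)²) = √(6445.518087 + 738.626290) = 84.7593 km
  B: √((0.5079·111.32)² + (-0.3547·88.7)²) = √(3196.706919 + 989.850522) = 64.7036 km
  C: √((0.7160·111.32)² + (-0.7275·88.7)²) = √(6352.906154 + 4164.024106) = 102.5521 km
  D: √((-0.0167·111.32)² + (-0.4524·88.7)²) = √(3.456045 + 1610.246753) = 40.1709 km
  E: √((0.7426·111.32)² + (0.0843·88.7)²) = √(6833.705913 + 55.911660) = 83.0037 km
  → nearest: D (40.1709 km)
Q4 at 37.1286°S, 173.8966°E:
  A: √((0.2035·111.32)² + (0.2200·88.7)²) = √(513.186499 + 380.796196) = 29.8995 km
  B: √((-0.0098·111.32)² + (0.1717·88.7)²) = √(1.190141 + 231.946503) = 15.2688 km
  C: √((0.1983·111.32)² + (-0.2011·88.7)²) = √(487.294852 + 318.178904) = 28.3809 km
  D: √((-0.5344·111.32)² + (0.0740·88.7)²) = √(3538.989664 + 43.083470) = 59.8504 km
  E: √((0.2249·111.32)² + (0.6107·88.7)²) = √(626.794687 + 2934.290311) = 59.6748 km
  → nearest: B (15.2688 km)

Q1→C; Q2→E; Q3→D; Q4→B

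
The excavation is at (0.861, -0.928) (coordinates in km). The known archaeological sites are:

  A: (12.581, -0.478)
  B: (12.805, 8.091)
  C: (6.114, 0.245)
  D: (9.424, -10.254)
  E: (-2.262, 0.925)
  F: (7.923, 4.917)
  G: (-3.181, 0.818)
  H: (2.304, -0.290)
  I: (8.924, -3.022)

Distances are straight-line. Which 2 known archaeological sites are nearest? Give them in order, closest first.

H, E

Distances from (0.861, -0.928):
A: 11.729 km
B: 14.967 km
C: 5.382 km
D: 12.661 km
E: 3.631 km
F: 9.167 km
G: 4.403 km
H: 1.578 km
I: 8.330 km
Sorted: H (1.578 km) < E (3.631 km) < G (4.403 km) < C (5.382 km) < …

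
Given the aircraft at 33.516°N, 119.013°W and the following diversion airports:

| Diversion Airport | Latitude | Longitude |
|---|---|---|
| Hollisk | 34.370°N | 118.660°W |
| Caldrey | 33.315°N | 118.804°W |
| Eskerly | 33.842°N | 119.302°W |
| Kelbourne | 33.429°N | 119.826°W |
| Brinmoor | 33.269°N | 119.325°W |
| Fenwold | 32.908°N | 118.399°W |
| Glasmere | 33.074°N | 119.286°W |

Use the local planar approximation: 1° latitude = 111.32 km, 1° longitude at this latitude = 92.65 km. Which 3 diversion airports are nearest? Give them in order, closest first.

Distances from 33.516°N, 119.013°W:
Hollisk: √((0.854·111.32)² + (0.353·92.65)²) = √(9037.78773 + 1069.64646) = 100.536 km
Caldrey: √((-0.201·111.32)² + (0.209·92.65)²) = √(500.65495 + 374.95869) = 29.591 km
Eskerly: √((0.326·111.32)² + (-0.289·92.65)²) = √(1316.98733 + 716.94614) = 45.099 km
Kelbourne: √((-0.087·111.32)² + (-0.813·92.65)²) = √(93.79613 + 5673.77277) = 75.945 km
Brinmoor: √((-0.247·111.32)² + (-0.312·92.65)²) = √(756.03222 + 835.60309) = 39.895 km
Fenwold: √((-0.608·111.32)² + (0.614·92.65)²) = √(4580.92893 + 3236.14215) = 88.414 km
Glasmere: √((-0.442·111.32)² + (-0.273·92.65)²) = √(2420.97851 + 639.75861) = 55.324 km
Sorted: Caldrey (29.591 km) < Brinmoor (39.895 km) < Eskerly (45.099 km) < Glasmere (55.324 km) < Kelbourne (75.945 km) < …

Caldrey, Brinmoor, Eskerly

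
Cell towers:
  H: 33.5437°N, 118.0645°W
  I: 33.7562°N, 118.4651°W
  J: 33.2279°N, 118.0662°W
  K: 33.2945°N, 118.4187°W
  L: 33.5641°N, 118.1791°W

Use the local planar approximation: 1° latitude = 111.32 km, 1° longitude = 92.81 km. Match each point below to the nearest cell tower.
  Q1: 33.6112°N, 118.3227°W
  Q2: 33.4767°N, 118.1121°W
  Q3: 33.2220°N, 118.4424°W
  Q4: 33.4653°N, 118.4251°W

Q1 at 33.6112°N, 118.3227°W:
  H: √((-0.0675·111.32)² + (0.2582·92.81)²) = √(56.461699 + 574.251345) = 25.1140 km
  I: √((0.1450·111.32)² + (-0.1424·92.81)²) = √(260.544794 + 174.666462) = 20.8617 km
  J: √((-0.3833·111.32)² + (0.2565·92.81)²) = √(1820.639806 + 566.714447) = 48.8606 km
  K: √((-0.3167·111.32)² + (-0.0960·92.81)²) = √(1242.918127 + 79.383823) = 36.3635 km
  L: √((-0.0471·111.32)² + (0.1436·92.81)²) = √(27.490853 + 177.622683) = 14.3218 km
  → nearest: L (14.3218 km)
Q2 at 33.4767°N, 118.1121°W:
  H: √((0.0670·111.32)² + (0.0476·92.81)²) = √(55.628327 + 19.516568) = 8.6686 km
  I: √((0.2795·111.32)² + (-0.3530·92.81)²) = √(968.077262 + 1073.344057) = 45.1821 km
  J: √((-0.2488·111.32)² + (0.0459·92.81)²) = √(767.091459 + 18.147421) = 28.0221 km
  K: √((-0.1822·111.32)² + (-0.3066·92.81)²) = √(411.379969 + 809.718098) = 34.9442 km
  L: √((0.0874·111.32)² + (-0.0670·92.81)²) = √(94.660602 + 38.666882) = 11.5468 km
  → nearest: H (8.6686 km)
Q3 at 33.2220°N, 118.4424°W:
  H: √((0.3217·111.32)² + (0.3779·92.81)²) = √(1282.473846 + 1230.108244) = 50.1257 km
  I: √((0.5342·111.32)² + (-0.0227·92.81)²) = √(3536.341216 + 4.438551) = 59.5045 km
  J: √((0.0059·111.32)² + (0.3762·92.81)²) = √(0.431370 + 1219.065744) = 34.9213 km
  K: √((0.0725·111.32)² + (0.0237·92.81)²) = √(65.136198 + 4.838227) = 8.3651 km
  L: √((0.3421·111.32)² + (0.2633·92.81)²) = √(1450.282290 + 597.160762) = 45.2487 km
  → nearest: K (8.3651 km)
Q4 at 33.4653°N, 118.4251°W:
  H: √((0.0784·111.32)² + (0.3606·92.81)²) = √(76.169047 + 1120.059232) = 34.5865 km
  I: √((0.2909·111.32)² + (-0.0400·92.81)²) = √(1048.657912 + 13.781914) = 32.5951 km
  J: √((-0.2374·111.32)² + (0.3589·92.81)²) = √(698.405779 + 1109.523390) = 42.5198 km
  K: √((-0.1708·111.32)² + (0.0064·92.81)²) = √(361.511509 + 0.352817) = 19.0227 km
  L: √((0.0988·111.32)² + (0.2460·92.81)²) = √(120.965155 + 521.266433) = 25.3423 km
  → nearest: K (19.0227 km)

Q1→L; Q2→H; Q3→K; Q4→K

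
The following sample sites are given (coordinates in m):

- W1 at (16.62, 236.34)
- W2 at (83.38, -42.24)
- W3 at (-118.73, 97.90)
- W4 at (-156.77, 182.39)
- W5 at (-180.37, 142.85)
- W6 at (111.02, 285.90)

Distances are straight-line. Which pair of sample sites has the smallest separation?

Pairwise distances:
W1–W2: √((66.76)² + (-278.58)²) = √(4456.8976 + 77606.8164) = 286.47 m
W1–W3: √((-135.35)² + (-138.44)²) = √(18319.6225 + 19165.6336) = 193.61 m
W1–W4: √((-173.39)² + (-53.95)²) = √(30064.0921 + 2910.6025) = 181.59 m
W1–W5: √((-196.99)² + (-93.49)²) = √(38805.0601 + 8740.3801) = 218.05 m
W1–W6: √((94.40)² + (49.56)²) = √(8911.3600 + 2456.1936) = 106.62 m
W2–W3: √((-202.11)² + (140.14)²) = √(40848.4521 + 19639.2196) = 245.94 m
W2–W4: √((-240.15)² + (224.63)²) = √(57672.0225 + 50458.6369) = 328.83 m
W2–W5: √((-263.75)² + (185.09)²) = √(69564.0625 + 34258.3081) = 322.21 m
W2–W6: √((27.64)² + (328.14)²) = √(763.9696 + 107675.8596) = 329.30 m
W3–W4: √((-38.04)² + (84.49)²) = √(1447.0416 + 7138.5601) = 92.66 m
W3–W5: √((-61.64)² + (44.95)²) = √(3799.4896 + 2020.5025) = 76.29 m
W3–W6: √((229.75)² + (188.00)²) = √(52785.0625 + 35344.0000) = 296.87 m
W4–W5: √((-23.60)² + (-39.54)²) = √(556.9600 + 1563.4116) = 46.05 m
W4–W6: √((267.79)² + (103.51)²) = √(71711.4841 + 10714.3201) = 287.10 m
W5–W6: √((291.39)² + (143.05)²) = √(84908.1321 + 20463.3025) = 324.61 m
Closest pair: W4–W5 at 46.05 m.

W4 and W5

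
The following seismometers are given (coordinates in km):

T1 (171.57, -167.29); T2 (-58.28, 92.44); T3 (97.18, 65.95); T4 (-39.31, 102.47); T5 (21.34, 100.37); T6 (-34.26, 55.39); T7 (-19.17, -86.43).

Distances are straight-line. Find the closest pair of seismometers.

T2 and T4

Pairwise distances:
T1–T2: √((-229.85)² + (259.73)²) = √(52831.0225 + 67459.6729) = 346.83 km
T1–T3: √((-74.39)² + (233.24)²) = √(5533.8721 + 54400.8976) = 244.82 km
T1–T4: √((-210.88)² + (269.76)²) = √(44470.3744 + 72770.4576) = 342.40 km
T1–T5: √((-150.23)² + (267.66)²) = √(22569.0529 + 71641.8756) = 306.94 km
T1–T6: √((-205.83)² + (222.68)²) = √(42365.9889 + 49586.3824) = 303.24 km
T1–T7: √((-190.74)² + (80.86)²) = √(36381.7476 + 6538.3396) = 207.17 km
T2–T3: √((155.46)² + (-26.49)²) = √(24167.8116 + 701.7201) = 157.70 km
T2–T4: √((18.97)² + (10.03)²) = √(359.8609 + 100.6009) = 21.46 km
T2–T5: √((79.62)² + (7.93)²) = √(6339.3444 + 62.8849) = 80.01 km
T2–T6: √((24.02)² + (-37.05)²) = √(576.9604 + 1372.7025) = 44.15 km
T2–T7: √((39.11)² + (-178.87)²) = √(1529.5921 + 31994.4769) = 183.10 km
T3–T4: √((-136.49)² + (36.52)²) = √(18629.5201 + 1333.7104) = 141.29 km
T3–T5: √((-75.84)² + (34.42)²) = √(5751.7056 + 1184.7364) = 83.29 km
T3–T6: √((-131.44)² + (-10.56)²) = √(17276.4736 + 111.5136) = 131.86 km
T3–T7: √((-116.35)² + (-152.38)²) = √(13537.3225 + 23219.6644) = 191.72 km
T4–T5: √((60.65)² + (-2.10)²) = √(3678.4225 + 4.4100) = 60.69 km
T4–T6: √((5.05)² + (-47.08)²) = √(25.5025 + 2216.5264) = 47.35 km
T4–T7: √((20.14)² + (-188.90)²) = √(405.6196 + 35683.2100) = 189.97 km
T5–T6: √((-55.60)² + (-44.98)²) = √(3091.3600 + 2023.2004) = 71.52 km
T5–T7: √((-40.51)² + (-186.80)²) = √(1641.0601 + 34894.2400) = 191.14 km
T6–T7: √((15.09)² + (-141.82)²) = √(227.7081 + 20112.9124) = 142.62 km
Closest pair: T2–T4 at 21.46 km.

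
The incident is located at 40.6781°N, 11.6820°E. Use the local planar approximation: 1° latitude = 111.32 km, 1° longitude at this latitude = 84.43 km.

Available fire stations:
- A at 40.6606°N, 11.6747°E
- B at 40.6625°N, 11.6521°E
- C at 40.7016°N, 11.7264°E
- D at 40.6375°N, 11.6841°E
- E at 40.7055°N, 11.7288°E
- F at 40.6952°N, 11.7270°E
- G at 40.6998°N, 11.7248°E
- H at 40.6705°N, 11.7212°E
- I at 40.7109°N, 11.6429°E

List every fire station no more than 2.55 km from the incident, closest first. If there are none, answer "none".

Distances from 40.6781°N, 11.6820°E:
A: 2.0433 km
B: 3.0641 km
C: 4.5712 km
D: 4.5231 km
E: 4.9916 km
F: 4.2495 km
G: 4.3467 km
H: 3.4161 km
I: 4.9224 km
Threshold 2.55 km: A (2.0433 km) is within range.

A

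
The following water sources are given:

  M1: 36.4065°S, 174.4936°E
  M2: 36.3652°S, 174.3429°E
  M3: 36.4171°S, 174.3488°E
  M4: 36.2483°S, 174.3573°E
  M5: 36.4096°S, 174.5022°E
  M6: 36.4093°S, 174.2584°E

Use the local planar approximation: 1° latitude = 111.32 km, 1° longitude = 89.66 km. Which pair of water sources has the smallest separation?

M1 and M5

Pairwise distances:
M1–M2: 14.2725 km
M1–M3: 13.0363 km
M1–M4: 21.4356 km
M1–M5: 0.8448 km
M1–M6: 21.0903 km
M2–M3: 5.8017 km
M2–M4: 13.0772 km
M2–M5: 15.1139 km
M2–M6: 9.0277 km
M3–M4: 18.8063 km
M3–M5: 13.7792 km
M3–M6: 8.1516 km
M4–M5: 22.1630 km
M4–M6: 19.9962 km
M5–M6: 21.8591 km
Closest pair: M1–M5 at 0.8448 km.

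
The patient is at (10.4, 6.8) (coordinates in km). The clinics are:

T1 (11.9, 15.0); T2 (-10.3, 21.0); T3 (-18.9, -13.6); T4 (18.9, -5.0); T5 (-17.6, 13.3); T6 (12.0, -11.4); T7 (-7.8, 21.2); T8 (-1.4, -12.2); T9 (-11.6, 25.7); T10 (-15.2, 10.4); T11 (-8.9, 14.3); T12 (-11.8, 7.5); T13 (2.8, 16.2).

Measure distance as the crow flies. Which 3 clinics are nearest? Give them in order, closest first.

Distances from (10.4, 6.8):
T1: √((1.5)² + (8.2)²) = √(2.250 + 67.240) = 8.3 km
T2: √((-20.7)² + (14.2)²) = √(428.490 + 201.640) = 25.1 km
T3: √((-29.3)² + (-20.4)²) = √(858.490 + 416.160) = 35.7 km
T4: √((8.5)² + (-11.8)²) = √(72.250 + 139.240) = 14.5 km
T5: √((-28.0)² + (6.5)²) = √(784.000 + 42.250) = 28.7 km
T6: √((1.6)² + (-18.2)²) = √(2.560 + 331.240) = 18.3 km
T7: √((-18.2)² + (14.4)²) = √(331.240 + 207.360) = 23.2 km
T8: √((-11.8)² + (-19.0)²) = √(139.240 + 361.000) = 22.4 km
T9: √((-22.0)² + (18.9)²) = √(484.000 + 357.210) = 29.0 km
T10: √((-25.6)² + (3.6)²) = √(655.360 + 12.960) = 25.9 km
T11: √((-19.3)² + (7.5)²) = √(372.490 + 56.250) = 20.7 km
T12: √((-22.2)² + (0.7)²) = √(492.840 + 0.490) = 22.2 km
T13: √((-7.6)² + (9.4)²) = √(57.760 + 88.360) = 12.1 km
Sorted: T1 (8.3 km) < T13 (12.1 km) < T4 (14.5 km) < T6 (18.3 km) < T11 (20.7 km) < …

T1, T13, T4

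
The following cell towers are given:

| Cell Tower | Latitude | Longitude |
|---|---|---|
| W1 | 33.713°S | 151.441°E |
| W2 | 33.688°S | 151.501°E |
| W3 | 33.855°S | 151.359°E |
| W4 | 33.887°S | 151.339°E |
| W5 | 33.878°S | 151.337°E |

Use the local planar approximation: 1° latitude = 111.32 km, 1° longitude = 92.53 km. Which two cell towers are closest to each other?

W4 and W5

Pairwise distances:
W1–W2: 6.210 km
W1–W3: 17.534 km
W1–W4: 21.547 km
W1–W5: 20.736 km
W2–W3: 22.765 km
W2–W4: 26.748 km
W2–W5: 26.031 km
W3–W4: 4.014 km
W3–W5: 3.271 km
W4–W5: 1.019 km
Closest pair: W4–W5 at 1.019 km.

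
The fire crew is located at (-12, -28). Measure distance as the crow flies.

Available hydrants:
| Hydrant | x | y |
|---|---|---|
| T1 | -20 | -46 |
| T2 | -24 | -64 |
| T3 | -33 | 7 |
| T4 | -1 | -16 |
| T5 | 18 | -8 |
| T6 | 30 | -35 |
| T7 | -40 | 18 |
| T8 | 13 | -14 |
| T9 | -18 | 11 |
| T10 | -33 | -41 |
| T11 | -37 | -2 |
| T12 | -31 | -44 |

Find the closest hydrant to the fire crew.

Distances from (-12, -28):
T1: 19.70
T2: 37.95
T3: 40.82
T4: 16.28
T5: 36.06
T6: 42.58
T7: 53.85
T8: 28.65
T9: 39.46
T10: 24.70
T11: 36.07
T12: 24.84
Minimum: T4 at 16.28.

T4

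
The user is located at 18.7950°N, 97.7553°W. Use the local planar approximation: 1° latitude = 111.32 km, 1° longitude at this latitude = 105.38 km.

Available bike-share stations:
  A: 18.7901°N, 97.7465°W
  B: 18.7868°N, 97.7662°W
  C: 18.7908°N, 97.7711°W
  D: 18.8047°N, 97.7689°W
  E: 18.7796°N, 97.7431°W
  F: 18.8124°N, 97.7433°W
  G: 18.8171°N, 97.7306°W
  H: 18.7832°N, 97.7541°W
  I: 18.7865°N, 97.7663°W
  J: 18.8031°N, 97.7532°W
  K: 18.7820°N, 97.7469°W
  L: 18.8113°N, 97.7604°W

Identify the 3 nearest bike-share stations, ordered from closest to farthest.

Distances from 18.7950°N, 97.7553°W:
A: √((-0.0049·111.32)² + (0.0088·105.38)²) = √(0.297535 + 0.859967) = 1.0759 km
B: √((-0.0082·111.32)² + (-0.0109·105.38)²) = √(0.833248 + 1.319378) = 1.4672 km
C: √((-0.0042·111.32)² + (-0.0158·105.38)²) = √(0.218597 + 2.772238) = 1.7294 km
D: √((0.0097·111.32)² + (-0.0136·105.38)²) = √(1.165977 + 2.053971) = 1.7944 km
E: √((-0.0154·111.32)² + (0.0122·105.38)²) = √(2.938920 + 1.652860) = 2.1428 km
F: √((0.0174·111.32)² + (0.0120·105.38)²) = √(3.751845 + 1.599112) = 2.3132 km
G: √((0.0221·111.32)² + (0.0247·105.38)²) = √(6.052446 + 6.775016) = 3.5815 km
H: √((-0.0118·111.32)² + (0.0012·105.38)²) = √(1.725482 + 0.015991) = 1.3196 km
I: √((-0.0085·111.32)² + (-0.0110·105.38)²) = √(0.895332 + 1.343698) = 1.4963 km
J: √((0.0081·111.32)² + (0.0021·105.38)²) = √(0.813048 + 0.048973) = 0.9285 km
K: √((-0.0130·111.32)² + (0.0084·105.38)²) = √(2.094272 + 0.783565) = 1.6964 km
L: √((0.0163·111.32)² + (-0.0051·105.38)²) = √(3.292468 + 0.288840) = 1.8924 km
Sorted: J (0.9285 km) < A (1.0759 km) < H (1.3196 km) < B (1.4672 km) < I (1.4963 km) < …

J, A, H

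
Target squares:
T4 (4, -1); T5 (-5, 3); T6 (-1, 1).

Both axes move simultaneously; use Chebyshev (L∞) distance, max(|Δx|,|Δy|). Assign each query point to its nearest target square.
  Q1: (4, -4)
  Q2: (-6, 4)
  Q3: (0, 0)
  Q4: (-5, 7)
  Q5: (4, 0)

Q1 at (4, -4):
  T4: max(|0|, |3|) = 3
  T5: max(|-9|, |7|) = 9
  T6: max(|-5|, |5|) = 5
  → nearest: T4 (3)
Q2 at (-6, 4):
  T4: max(|10|, |-5|) = 10
  T5: max(|1|, |-1|) = 1
  T6: max(|5|, |-3|) = 5
  → nearest: T5 (1)
Q3 at (0, 0):
  T4: max(|4|, |-1|) = 4
  T5: max(|-5|, |3|) = 5
  T6: max(|-1|, |1|) = 1
  → nearest: T6 (1)
Q4 at (-5, 7):
  T4: max(|9|, |-8|) = 9
  T5: max(|0|, |-4|) = 4
  T6: max(|4|, |-6|) = 6
  → nearest: T5 (4)
Q5 at (4, 0):
  T4: max(|0|, |-1|) = 1
  T5: max(|-9|, |3|) = 9
  T6: max(|-5|, |1|) = 5
  → nearest: T4 (1)

Q1→T4; Q2→T5; Q3→T6; Q4→T5; Q5→T4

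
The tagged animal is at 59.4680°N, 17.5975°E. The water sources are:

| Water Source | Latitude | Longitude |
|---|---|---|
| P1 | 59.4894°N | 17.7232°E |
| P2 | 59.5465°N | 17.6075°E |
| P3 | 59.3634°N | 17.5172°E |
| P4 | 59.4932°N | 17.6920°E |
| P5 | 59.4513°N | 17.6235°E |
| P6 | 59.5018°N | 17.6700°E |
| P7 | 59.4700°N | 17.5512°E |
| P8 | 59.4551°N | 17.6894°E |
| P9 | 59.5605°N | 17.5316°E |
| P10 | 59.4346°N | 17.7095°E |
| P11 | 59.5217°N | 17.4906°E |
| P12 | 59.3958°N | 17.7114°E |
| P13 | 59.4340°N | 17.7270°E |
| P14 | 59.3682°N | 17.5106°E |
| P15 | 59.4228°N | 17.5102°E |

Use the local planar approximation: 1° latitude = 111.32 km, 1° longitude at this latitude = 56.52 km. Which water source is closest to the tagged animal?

Distances from 59.4680°N, 17.5975°E:
P1: √((0.0214·111.32)² + (0.1257·56.52)²) = √(5.675106 + 50.474830) = 7.4933 km
P2: √((0.0785·111.32)² + (0.0100·56.52)²) = √(76.363480 + 0.319451) = 8.7569 km
P3: √((-0.1046·111.32)² + (-0.0803·56.52)²) = √(135.584413 + 20.598491) = 12.4973 km
P4: √((0.0252·111.32)² + (0.0945·56.52)²) = √(7.869506 + 28.527776) = 6.0330 km
P5: √((-0.0167·111.32)² + (0.0260·56.52)²) = √(3.456045 + 2.159489) = 2.3697 km
P6: √((0.0338·111.32)² + (0.0725·56.52)²) = √(14.157279 + 16.791145) = 5.5631 km
P7: √((0.0020·111.32)² + (-0.0463·56.52)²) = √(0.049569 + 6.848040) = 2.6263 km
P8: √((-0.0129·111.32)² + (0.0919·56.52)²) = √(2.062176 + 26.979589) = 5.3890 km
P9: √((0.0925·111.32)² + (-0.0659·56.52)²) = √(106.030268 + 13.873152) = 10.9500 km
P10: √((-0.0334·111.32)² + (0.1120·56.52)²) = √(13.824178 + 40.071938) = 7.3414 km
P11: √((0.0537·111.32)² + (-0.1069·56.52)²) = √(35.735097 + 36.505619) = 8.4995 km
P12: √((-0.0722·111.32)² + (0.1139·56.52)²) = √(64.598256 + 41.443054) = 10.2976 km
P13: √((-0.0340·111.32)² + (0.1295·56.52)²) = √(14.325317 + 53.572738) = 8.2400 km
P14: √((-0.0998·111.32)² + (-0.0869·56.52)²) = √(123.426234 + 24.123697) = 12.1470 km
P15: √((-0.0452·111.32)² + (-0.0873·56.52)²) = √(25.317643 + 24.346290) = 7.0473 km
Minimum: P5 at 2.3697 km.

P5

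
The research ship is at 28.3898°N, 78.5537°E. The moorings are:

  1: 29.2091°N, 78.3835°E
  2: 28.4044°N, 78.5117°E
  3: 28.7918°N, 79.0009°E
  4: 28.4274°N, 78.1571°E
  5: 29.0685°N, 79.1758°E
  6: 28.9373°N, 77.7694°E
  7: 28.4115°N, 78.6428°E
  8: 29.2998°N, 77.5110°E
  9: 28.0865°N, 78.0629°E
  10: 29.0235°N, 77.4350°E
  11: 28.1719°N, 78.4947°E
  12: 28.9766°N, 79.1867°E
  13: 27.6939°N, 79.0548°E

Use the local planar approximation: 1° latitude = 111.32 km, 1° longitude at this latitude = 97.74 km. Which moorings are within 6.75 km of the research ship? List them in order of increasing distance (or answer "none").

2

Distances from 28.3898°N, 78.5537°E:
1: √((0.8193·111.32)² + (-0.1702·97.74)²) = √(8318.256442 + 276.734803) = 92.7092 km
2: √((0.0146·111.32)² + (-0.0420·97.74)²) = √(2.641509 + 16.851682) = 4.4151 km
3: √((0.4020·111.32)² + (0.4472·97.74)²) = √(2002.619780 + 1910.505354) = 62.5550 km
4: √((0.0376·111.32)² + (-0.3966·97.74)²) = √(17.519515 + 1502.623197) = 38.9890 km
5: √((0.6787·111.32)² + (0.6221·97.74)²) = √(5708.238281 + 3697.132983) = 96.9813 km
6: √((0.5475·111.32)² + (-0.7843·97.74)²) = √(3714.622135 + 5876.369547) = 97.9336 km
7: √((0.0217·111.32)² + (0.0891·97.74)²) = √(5.835336 + 75.840306) = 9.0375 km
8: √((0.9100·111.32)² + (-1.0427·97.74)²) = √(10261.933121 + 10386.361075) = 143.6951 km
9: √((-0.3033·111.32)² + (-0.4908·97.74)²) = √(1139.964208 + 2301.196885) = 58.6614 km
10: √((0.6337·111.32)² + (-1.1187·97.74)²) = √(4976.383135 + 11955.615669) = 130.1230 km
11: √((-0.2179·111.32)² + (-0.0590·97.74)²) = √(588.384002 + 33.254368) = 24.9327 km
12: √((0.5868·111.32)² + (0.6330·97.74)²) = √(4267.038935 + 3827.825131) = 89.9715 km
13: √((-0.6959·111.32)² + (0.5011·97.74)²) = √(6001.227191 + 2398.796878) = 91.6516 km
Threshold 6.75 km: 2 (4.4151 km) is within range.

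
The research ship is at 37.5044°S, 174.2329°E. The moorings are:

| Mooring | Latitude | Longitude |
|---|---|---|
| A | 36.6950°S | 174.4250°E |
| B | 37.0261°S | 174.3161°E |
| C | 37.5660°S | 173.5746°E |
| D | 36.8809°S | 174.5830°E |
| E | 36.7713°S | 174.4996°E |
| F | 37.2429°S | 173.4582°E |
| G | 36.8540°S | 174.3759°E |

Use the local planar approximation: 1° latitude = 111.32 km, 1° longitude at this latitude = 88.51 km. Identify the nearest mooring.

Distances from 37.5044°S, 174.2329°E:
A: 91.6926 km
B: 53.7512 km
C: 58.6683 km
D: 76.0111 km
E: 84.9541 km
F: 74.4921 km
G: 73.5005 km
Minimum: B at 53.7512 km.

B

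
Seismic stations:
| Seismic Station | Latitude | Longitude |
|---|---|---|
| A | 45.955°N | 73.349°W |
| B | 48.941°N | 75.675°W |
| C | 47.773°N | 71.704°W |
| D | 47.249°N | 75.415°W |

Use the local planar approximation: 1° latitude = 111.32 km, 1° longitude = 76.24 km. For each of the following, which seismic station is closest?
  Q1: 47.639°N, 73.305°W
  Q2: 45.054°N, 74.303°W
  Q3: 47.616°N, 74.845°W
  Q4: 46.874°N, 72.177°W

Q1→C; Q2→A; Q3→D; Q4→C

Q1 at 47.639°N, 73.305°W:
  A: √((-1.684·111.32)² + (-0.044·76.24)²) = √(35142.33138 + 11.25307) = 187.493 km
  B: √((1.302·111.32)² + (-2.370·76.24)²) = √(21007.20937 + 32648.44245) = 231.637 km
  C: √((0.134·111.32)² + (1.601·76.24)²) = √(222.51331 + 14898.70219) = 122.968 km
  D: √((-0.390·111.32)² + (-2.110·76.24)²) = √(1884.84486 + 25877.99865) = 166.622 km
  → nearest: C (122.968 km)
Q2 at 45.054°N, 74.303°W:
  A: √((0.901·111.32)² + (0.954·76.24)²) = √(10059.95359 + 5290.08347) = 123.895 km
  B: √((3.887·111.32)² + (-1.372·76.24)²) = √(187230.01694 + 10941.42778) = 445.165 km
  C: √((2.719·111.32)² + (2.599·76.24)²) = √(91614.62547 + 39262.53479) = 361.769 km
  D: √((2.195·111.32)² + (-1.112·76.24)²) = √(59705.65189 + 7187.45849) = 258.637 km
  → nearest: A (123.895 km)
Q3 at 47.616°N, 74.845°W:
  A: √((-1.661·111.32)² + (1.496·76.24)²) = √(34188.94190 + 13008.55215) = 217.250 km
  B: √((1.325·111.32)² + (-0.830·76.24)²) = √(21755.95500 + 4004.25715) = 160.500 km
  C: √((0.157·111.32)² + (3.141·76.24)²) = √(305.45392 + 57345.80427) = 240.107 km
  D: √((-0.367·111.32)² + (-0.570·76.24)²) = √(1669.08527 + 1888.49347) = 59.645 km
  → nearest: D (59.645 km)
Q4 at 46.874°N, 72.177°W:
  A: √((-0.919·111.32)² + (-1.172·76.24)²) = √(10465.92018 + 7984.00865) = 135.831 km
  B: √((2.067·111.32)² + (-3.498·76.24)²) = √(52945.29209 + 71122.23332) = 352.232 km
  C: √((0.899·111.32)² + (0.473·76.24)²) = √(10015.34188 + 1300.43322) = 106.376 km
  D: √((0.375·111.32)² + (-3.238·76.24)²) = √(1742.64502 + 60942.38747) = 250.370 km
  → nearest: C (106.376 km)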